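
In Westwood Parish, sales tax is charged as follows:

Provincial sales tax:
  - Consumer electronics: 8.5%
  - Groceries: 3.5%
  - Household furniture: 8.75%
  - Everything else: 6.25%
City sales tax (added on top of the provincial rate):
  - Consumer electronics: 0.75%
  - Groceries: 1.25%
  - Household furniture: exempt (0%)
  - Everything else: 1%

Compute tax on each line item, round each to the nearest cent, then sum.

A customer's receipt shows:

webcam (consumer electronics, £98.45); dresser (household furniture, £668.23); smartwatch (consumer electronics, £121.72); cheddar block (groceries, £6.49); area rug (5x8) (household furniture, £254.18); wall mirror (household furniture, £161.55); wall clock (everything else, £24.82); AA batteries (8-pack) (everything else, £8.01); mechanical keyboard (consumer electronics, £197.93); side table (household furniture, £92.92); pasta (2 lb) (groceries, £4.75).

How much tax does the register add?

Webcam £98.45: consumer electronics → 8.5% + 0.75% city = 9.25% → £9.11
Dresser £668.23: household furniture → 8.75% + 0% city = 8.75% → £58.47
Smartwatch £121.72: consumer electronics → 8.5% + 0.75% city = 9.25% → £11.26
Cheddar block £6.49: groceries → 3.5% + 1.25% city = 4.75% → £0.31
Area rug (5x8) £254.18: household furniture → 8.75% + 0% city = 8.75% → £22.24
Wall mirror £161.55: household furniture → 8.75% + 0% city = 8.75% → £14.14
Wall clock £24.82: everything else → 6.25% + 1% city = 7.25% → £1.80
AA batteries (8-pack) £8.01: everything else → 6.25% + 1% city = 7.25% → £0.58
Mechanical keyboard £197.93: consumer electronics → 8.5% + 0.75% city = 9.25% → £18.31
Side table £92.92: household furniture → 8.75% + 0% city = 8.75% → £8.13
Pasta (2 lb) £4.75: groceries → 3.5% + 1.25% city = 4.75% → £0.23
Total tax = £9.11 + £58.47 + £11.26 + £0.31 + £22.24 + £14.14 + £1.80 + £0.58 + £18.31 + £8.13 + £0.23 = £144.58

£144.58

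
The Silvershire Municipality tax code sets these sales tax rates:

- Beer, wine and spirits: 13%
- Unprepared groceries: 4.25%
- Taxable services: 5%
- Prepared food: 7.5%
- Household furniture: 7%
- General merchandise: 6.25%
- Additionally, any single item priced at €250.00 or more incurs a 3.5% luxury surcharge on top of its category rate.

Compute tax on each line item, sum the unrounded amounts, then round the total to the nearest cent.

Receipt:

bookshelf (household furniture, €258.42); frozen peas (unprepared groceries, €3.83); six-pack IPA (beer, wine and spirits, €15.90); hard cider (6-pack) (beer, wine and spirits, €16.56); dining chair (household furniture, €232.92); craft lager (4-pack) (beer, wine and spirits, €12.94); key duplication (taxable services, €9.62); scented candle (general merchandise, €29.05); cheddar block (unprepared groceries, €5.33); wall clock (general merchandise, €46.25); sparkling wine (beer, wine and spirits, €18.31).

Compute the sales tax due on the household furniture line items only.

€43.44

Bookshelf €258.42: household furniture → 7% + 3.5% surcharge = 10.5% → €27.1341
Dining chair €232.92: household furniture → 7% → €16.3044
Tax on household furniture: unrounded sum = €43.4385 → €43.44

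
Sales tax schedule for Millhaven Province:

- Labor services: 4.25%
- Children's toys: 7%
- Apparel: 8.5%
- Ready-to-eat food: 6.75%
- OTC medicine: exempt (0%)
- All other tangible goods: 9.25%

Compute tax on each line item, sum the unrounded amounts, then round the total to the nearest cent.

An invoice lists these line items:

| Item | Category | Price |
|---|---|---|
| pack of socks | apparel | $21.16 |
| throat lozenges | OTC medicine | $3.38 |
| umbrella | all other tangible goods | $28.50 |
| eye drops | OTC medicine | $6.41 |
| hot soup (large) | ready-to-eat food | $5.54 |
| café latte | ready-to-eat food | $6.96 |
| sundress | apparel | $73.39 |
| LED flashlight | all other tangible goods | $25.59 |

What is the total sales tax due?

$13.88

Pack of socks $21.16: apparel → 8.5% → $1.7986
Throat lozenges $3.38: OTC medicine → 0% → $0.00
Umbrella $28.50: all other tangible goods → 9.25% → $2.63625
Eye drops $6.41: OTC medicine → 0% → $0.00
Hot soup (large) $5.54: ready-to-eat food → 6.75% → $0.37395
Café latte $6.96: ready-to-eat food → 6.75% → $0.4698
Sundress $73.39: apparel → 8.5% → $6.23815
LED flashlight $25.59: all other tangible goods → 9.25% → $2.367075
Unrounded tax sum = $13.883825 → $13.88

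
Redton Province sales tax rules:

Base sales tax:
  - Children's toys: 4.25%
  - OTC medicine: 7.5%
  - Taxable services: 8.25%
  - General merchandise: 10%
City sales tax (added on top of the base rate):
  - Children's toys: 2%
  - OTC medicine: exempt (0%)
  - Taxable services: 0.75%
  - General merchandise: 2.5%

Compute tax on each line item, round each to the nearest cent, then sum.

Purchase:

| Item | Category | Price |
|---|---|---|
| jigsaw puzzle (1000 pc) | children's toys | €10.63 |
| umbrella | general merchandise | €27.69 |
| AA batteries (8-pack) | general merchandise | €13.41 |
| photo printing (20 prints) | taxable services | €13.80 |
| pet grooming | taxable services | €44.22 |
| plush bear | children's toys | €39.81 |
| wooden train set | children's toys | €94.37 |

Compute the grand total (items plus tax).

€263.34

Jigsaw puzzle (1000 pc) €10.63: children's toys → 4.25% + 2% city = 6.25% → €0.66
Umbrella €27.69: general merchandise → 10% + 2.5% city = 12.5% → €3.46
AA batteries (8-pack) €13.41: general merchandise → 10% + 2.5% city = 12.5% → €1.68
Photo printing (20 prints) €13.80: taxable services → 8.25% + 0.75% city = 9% → €1.24
Pet grooming €44.22: taxable services → 8.25% + 0.75% city = 9% → €3.98
Plush bear €39.81: children's toys → 4.25% + 2% city = 6.25% → €2.49
Wooden train set €94.37: children's toys → 4.25% + 2% city = 6.25% → €5.90
Subtotal = €243.93; tax = €19.41; total due = €263.34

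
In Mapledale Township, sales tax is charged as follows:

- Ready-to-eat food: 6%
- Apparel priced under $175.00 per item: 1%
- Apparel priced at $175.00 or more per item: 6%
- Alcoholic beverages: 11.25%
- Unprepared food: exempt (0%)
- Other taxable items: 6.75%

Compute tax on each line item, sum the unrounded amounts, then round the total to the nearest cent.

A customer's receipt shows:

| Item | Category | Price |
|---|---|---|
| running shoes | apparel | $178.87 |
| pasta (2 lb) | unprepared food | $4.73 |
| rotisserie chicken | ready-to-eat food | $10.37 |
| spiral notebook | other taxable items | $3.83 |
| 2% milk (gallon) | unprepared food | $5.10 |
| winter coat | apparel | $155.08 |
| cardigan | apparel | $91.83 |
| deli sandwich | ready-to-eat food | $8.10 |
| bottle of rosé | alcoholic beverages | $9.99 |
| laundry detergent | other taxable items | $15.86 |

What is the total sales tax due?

Running shoes $178.87: apparel, $175.00 or more → 6% → $10.7322
Pasta (2 lb) $4.73: unprepared food → 0% → $0.00
Rotisserie chicken $10.37: ready-to-eat food → 6% → $0.6222
Spiral notebook $3.83: other taxable items → 6.75% → $0.258525
2% milk (gallon) $5.10: unprepared food → 0% → $0.00
Winter coat $155.08: apparel, under $175.00 → 1% → $1.5508
Cardigan $91.83: apparel, under $175.00 → 1% → $0.9183
Deli sandwich $8.10: ready-to-eat food → 6% → $0.486
Bottle of rosé $9.99: alcoholic beverages → 11.25% → $1.123875
Laundry detergent $15.86: other taxable items → 6.75% → $1.07055
Unrounded tax sum = $16.76245 → $16.76

$16.76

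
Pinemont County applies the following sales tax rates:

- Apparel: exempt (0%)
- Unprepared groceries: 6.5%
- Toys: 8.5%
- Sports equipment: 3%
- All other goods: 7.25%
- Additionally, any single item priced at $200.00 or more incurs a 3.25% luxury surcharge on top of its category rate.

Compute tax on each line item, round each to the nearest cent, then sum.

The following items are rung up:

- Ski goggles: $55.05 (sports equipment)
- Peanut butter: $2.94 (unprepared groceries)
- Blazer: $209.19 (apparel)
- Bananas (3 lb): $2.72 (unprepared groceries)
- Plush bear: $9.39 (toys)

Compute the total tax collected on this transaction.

Ski goggles $55.05: sports equipment → 3% → $1.65
Peanut butter $2.94: unprepared groceries → 6.5% → $0.19
Blazer $209.19: apparel → 0% + 3.25% surcharge = 3.25% → $6.80
Bananas (3 lb) $2.72: unprepared groceries → 6.5% → $0.18
Plush bear $9.39: toys → 8.5% → $0.80
Total tax = $1.65 + $0.19 + $6.80 + $0.18 + $0.80 = $9.62

$9.62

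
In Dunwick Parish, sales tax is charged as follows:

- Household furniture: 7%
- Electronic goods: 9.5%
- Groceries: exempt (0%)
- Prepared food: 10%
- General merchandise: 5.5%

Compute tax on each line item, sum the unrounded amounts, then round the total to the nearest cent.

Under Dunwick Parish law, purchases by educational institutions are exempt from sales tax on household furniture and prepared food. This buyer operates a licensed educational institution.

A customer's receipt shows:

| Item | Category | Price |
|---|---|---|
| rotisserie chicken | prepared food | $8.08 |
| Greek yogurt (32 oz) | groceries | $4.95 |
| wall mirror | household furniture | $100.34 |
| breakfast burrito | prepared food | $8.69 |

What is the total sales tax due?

Rotisserie chicken $8.08: prepared food, buyer-exempt → 0% → $0.00
Greek yogurt (32 oz) $4.95: groceries → 0% → $0.00
Wall mirror $100.34: household furniture, buyer-exempt → 0% → $0.00
Breakfast burrito $8.69: prepared food, buyer-exempt → 0% → $0.00
Unrounded tax sum = $0.00 → $0.00

$0.00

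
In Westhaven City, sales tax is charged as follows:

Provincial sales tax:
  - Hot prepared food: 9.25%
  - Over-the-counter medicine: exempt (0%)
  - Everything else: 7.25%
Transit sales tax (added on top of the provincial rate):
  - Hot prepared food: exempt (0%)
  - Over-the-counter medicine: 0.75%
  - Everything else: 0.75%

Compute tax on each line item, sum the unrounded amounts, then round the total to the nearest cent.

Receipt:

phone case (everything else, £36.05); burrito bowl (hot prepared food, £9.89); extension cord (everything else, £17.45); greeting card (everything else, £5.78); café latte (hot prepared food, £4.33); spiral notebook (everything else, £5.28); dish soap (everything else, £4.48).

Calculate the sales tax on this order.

£6.84

Phone case £36.05: everything else → 7.25% + 0.75% transit = 8% → £2.884
Burrito bowl £9.89: hot prepared food → 9.25% + 0% transit = 9.25% → £0.914825
Extension cord £17.45: everything else → 7.25% + 0.75% transit = 8% → £1.396
Greeting card £5.78: everything else → 7.25% + 0.75% transit = 8% → £0.4624
Café latte £4.33: hot prepared food → 9.25% + 0% transit = 9.25% → £0.400525
Spiral notebook £5.28: everything else → 7.25% + 0.75% transit = 8% → £0.4224
Dish soap £4.48: everything else → 7.25% + 0.75% transit = 8% → £0.3584
Unrounded tax sum = £6.83855 → £6.84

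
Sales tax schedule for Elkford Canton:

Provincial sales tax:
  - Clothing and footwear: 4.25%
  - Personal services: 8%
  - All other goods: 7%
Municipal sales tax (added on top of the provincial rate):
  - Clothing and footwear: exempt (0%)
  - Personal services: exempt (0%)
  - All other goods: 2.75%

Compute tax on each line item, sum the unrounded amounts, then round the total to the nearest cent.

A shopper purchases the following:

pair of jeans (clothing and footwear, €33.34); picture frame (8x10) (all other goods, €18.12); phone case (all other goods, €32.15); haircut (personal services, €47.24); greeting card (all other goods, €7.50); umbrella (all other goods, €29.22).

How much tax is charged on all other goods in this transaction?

Picture frame (8x10) €18.12: all other goods → 7% + 2.75% municipal = 9.75% → €1.7667
Phone case €32.15: all other goods → 7% + 2.75% municipal = 9.75% → €3.134625
Greeting card €7.50: all other goods → 7% + 2.75% municipal = 9.75% → €0.73125
Umbrella €29.22: all other goods → 7% + 2.75% municipal = 9.75% → €2.84895
Tax on all other goods: unrounded sum = €8.481525 → €8.48

€8.48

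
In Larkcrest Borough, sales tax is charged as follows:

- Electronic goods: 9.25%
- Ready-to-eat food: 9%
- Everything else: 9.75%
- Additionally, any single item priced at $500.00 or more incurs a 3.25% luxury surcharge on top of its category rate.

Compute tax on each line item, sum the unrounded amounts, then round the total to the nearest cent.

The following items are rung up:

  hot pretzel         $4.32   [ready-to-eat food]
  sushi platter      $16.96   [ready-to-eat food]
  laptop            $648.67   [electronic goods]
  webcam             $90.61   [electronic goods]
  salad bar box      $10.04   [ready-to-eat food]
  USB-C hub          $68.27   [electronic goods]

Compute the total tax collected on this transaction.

$98.60

Hot pretzel $4.32: ready-to-eat food → 9% → $0.3888
Sushi platter $16.96: ready-to-eat food → 9% → $1.5264
Laptop $648.67: electronic goods → 9.25% + 3.25% surcharge = 12.5% → $81.08375
Webcam $90.61: electronic goods → 9.25% → $8.381425
Salad bar box $10.04: ready-to-eat food → 9% → $0.9036
USB-C hub $68.27: electronic goods → 9.25% → $6.314975
Unrounded tax sum = $98.59895 → $98.60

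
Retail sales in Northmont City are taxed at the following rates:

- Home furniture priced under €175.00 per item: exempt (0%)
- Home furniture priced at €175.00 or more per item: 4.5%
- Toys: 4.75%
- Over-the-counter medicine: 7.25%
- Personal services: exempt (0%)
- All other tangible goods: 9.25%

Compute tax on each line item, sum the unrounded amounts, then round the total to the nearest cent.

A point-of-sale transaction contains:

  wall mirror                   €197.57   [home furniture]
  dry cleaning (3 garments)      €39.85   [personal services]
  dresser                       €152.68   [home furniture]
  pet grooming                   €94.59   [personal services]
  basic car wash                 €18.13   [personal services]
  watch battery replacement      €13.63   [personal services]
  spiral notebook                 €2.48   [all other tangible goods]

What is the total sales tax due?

Wall mirror €197.57: home furniture, €175.00 or more → 4.5% → €8.89065
Dry cleaning (3 garments) €39.85: personal services → 0% → €0.00
Dresser €152.68: home furniture, under €175.00 → 0% → €0.00
Pet grooming €94.59: personal services → 0% → €0.00
Basic car wash €18.13: personal services → 0% → €0.00
Watch battery replacement €13.63: personal services → 0% → €0.00
Spiral notebook €2.48: all other tangible goods → 9.25% → €0.2294
Unrounded tax sum = €9.12005 → €9.12

€9.12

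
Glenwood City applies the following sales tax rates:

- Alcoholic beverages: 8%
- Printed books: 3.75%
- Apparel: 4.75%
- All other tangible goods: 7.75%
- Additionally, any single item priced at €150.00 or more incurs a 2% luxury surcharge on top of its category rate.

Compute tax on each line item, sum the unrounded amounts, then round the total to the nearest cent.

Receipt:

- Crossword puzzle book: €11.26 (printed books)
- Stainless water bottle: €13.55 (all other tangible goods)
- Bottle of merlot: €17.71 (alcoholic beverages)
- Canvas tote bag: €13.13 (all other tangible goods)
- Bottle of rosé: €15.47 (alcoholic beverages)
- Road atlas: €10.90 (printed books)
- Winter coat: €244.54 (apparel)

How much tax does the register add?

Crossword puzzle book €11.26: printed books → 3.75% → €0.42225
Stainless water bottle €13.55: all other tangible goods → 7.75% → €1.050125
Bottle of merlot €17.71: alcoholic beverages → 8% → €1.4168
Canvas tote bag €13.13: all other tangible goods → 7.75% → €1.017575
Bottle of rosé €15.47: alcoholic beverages → 8% → €1.2376
Road atlas €10.90: printed books → 3.75% → €0.40875
Winter coat €244.54: apparel → 4.75% + 2% surcharge = 6.75% → €16.50645
Unrounded tax sum = €22.05955 → €22.06

€22.06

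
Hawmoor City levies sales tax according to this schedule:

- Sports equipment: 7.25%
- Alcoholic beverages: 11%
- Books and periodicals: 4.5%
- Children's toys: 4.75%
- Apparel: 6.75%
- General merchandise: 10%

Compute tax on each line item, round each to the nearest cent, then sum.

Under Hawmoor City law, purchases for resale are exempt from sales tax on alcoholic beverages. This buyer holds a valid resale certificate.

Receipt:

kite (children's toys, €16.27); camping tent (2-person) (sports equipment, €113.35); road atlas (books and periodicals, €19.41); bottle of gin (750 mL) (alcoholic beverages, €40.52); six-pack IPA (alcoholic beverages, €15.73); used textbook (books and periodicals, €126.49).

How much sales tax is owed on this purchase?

Kite €16.27: children's toys → 4.75% → €0.77
Camping tent (2-person) €113.35: sports equipment → 7.25% → €8.22
Road atlas €19.41: books and periodicals → 4.5% → €0.87
Bottle of gin (750 mL) €40.52: alcoholic beverages, buyer-exempt → 0% → €0.00
Six-pack IPA €15.73: alcoholic beverages, buyer-exempt → 0% → €0.00
Used textbook €126.49: books and periodicals → 4.5% → €5.69
Total tax = €0.77 + €8.22 + €0.87 + €5.69 = €15.55

€15.55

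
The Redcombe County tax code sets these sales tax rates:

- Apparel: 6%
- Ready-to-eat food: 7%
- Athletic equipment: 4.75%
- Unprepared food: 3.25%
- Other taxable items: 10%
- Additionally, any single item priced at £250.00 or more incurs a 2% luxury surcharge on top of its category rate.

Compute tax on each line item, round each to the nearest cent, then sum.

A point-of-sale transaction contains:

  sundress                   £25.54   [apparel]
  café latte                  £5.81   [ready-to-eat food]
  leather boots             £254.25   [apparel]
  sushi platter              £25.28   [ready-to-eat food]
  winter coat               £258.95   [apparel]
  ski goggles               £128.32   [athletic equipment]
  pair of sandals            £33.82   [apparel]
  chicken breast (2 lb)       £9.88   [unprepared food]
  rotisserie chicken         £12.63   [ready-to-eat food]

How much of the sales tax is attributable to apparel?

£44.62

Sundress £25.54: apparel → 6% → £1.53
Leather boots £254.25: apparel → 6% + 2% surcharge = 8% → £20.34
Winter coat £258.95: apparel → 6% + 2% surcharge = 8% → £20.72
Pair of sandals £33.82: apparel → 6% → £2.03
Tax on apparel = £1.53 + £20.34 + £20.72 + £2.03 = £44.62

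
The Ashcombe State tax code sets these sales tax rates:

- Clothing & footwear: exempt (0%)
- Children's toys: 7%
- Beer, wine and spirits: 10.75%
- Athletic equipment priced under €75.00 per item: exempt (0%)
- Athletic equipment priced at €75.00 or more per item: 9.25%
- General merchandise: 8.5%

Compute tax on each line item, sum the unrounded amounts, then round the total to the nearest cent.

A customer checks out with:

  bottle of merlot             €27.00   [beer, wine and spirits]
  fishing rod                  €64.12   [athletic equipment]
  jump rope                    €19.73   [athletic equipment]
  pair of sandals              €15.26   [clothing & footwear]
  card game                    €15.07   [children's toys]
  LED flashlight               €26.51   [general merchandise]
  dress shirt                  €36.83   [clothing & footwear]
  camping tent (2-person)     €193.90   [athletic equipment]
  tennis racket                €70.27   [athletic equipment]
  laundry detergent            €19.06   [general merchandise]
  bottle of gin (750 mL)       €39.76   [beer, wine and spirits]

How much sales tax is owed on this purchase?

Bottle of merlot €27.00: beer, wine and spirits → 10.75% → €2.9025
Fishing rod €64.12: athletic equipment, under €75.00 → 0% → €0.00
Jump rope €19.73: athletic equipment, under €75.00 → 0% → €0.00
Pair of sandals €15.26: clothing & footwear → 0% → €0.00
Card game €15.07: children's toys → 7% → €1.0549
LED flashlight €26.51: general merchandise → 8.5% → €2.25335
Dress shirt €36.83: clothing & footwear → 0% → €0.00
Camping tent (2-person) €193.90: athletic equipment, €75.00 or more → 9.25% → €17.93575
Tennis racket €70.27: athletic equipment, under €75.00 → 0% → €0.00
Laundry detergent €19.06: general merchandise → 8.5% → €1.6201
Bottle of gin (750 mL) €39.76: beer, wine and spirits → 10.75% → €4.2742
Unrounded tax sum = €30.0408 → €30.04

€30.04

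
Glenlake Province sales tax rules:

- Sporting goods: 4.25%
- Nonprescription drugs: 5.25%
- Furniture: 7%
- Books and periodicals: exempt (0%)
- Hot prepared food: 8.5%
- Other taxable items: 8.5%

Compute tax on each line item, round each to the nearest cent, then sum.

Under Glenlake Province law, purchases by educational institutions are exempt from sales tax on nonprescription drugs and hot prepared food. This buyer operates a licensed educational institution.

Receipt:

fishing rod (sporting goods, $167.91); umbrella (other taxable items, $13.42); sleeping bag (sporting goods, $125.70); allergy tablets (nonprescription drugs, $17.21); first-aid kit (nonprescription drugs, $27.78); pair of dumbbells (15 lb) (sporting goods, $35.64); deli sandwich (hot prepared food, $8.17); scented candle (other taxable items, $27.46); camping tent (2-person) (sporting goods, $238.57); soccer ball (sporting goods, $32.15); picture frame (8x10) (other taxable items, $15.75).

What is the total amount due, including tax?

Fishing rod $167.91: sporting goods → 4.25% → $7.14
Umbrella $13.42: other taxable items → 8.5% → $1.14
Sleeping bag $125.70: sporting goods → 4.25% → $5.34
Allergy tablets $17.21: nonprescription drugs, buyer-exempt → 0% → $0.00
First-aid kit $27.78: nonprescription drugs, buyer-exempt → 0% → $0.00
Pair of dumbbells (15 lb) $35.64: sporting goods → 4.25% → $1.51
Deli sandwich $8.17: hot prepared food, buyer-exempt → 0% → $0.00
Scented candle $27.46: other taxable items → 8.5% → $2.33
Camping tent (2-person) $238.57: sporting goods → 4.25% → $10.14
Soccer ball $32.15: sporting goods → 4.25% → $1.37
Picture frame (8x10) $15.75: other taxable items → 8.5% → $1.34
Subtotal = $709.76; tax = $30.31; total due = $740.07

$740.07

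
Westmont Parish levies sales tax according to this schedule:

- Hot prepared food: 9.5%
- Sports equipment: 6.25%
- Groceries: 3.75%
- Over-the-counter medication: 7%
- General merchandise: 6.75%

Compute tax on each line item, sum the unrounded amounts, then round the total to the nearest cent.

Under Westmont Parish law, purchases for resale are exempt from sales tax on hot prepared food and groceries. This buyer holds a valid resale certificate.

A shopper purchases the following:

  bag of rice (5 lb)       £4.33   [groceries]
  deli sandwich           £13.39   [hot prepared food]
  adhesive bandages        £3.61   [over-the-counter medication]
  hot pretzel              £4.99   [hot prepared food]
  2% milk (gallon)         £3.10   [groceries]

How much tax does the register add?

Bag of rice (5 lb) £4.33: groceries, buyer-exempt → 0% → £0.00
Deli sandwich £13.39: hot prepared food, buyer-exempt → 0% → £0.00
Adhesive bandages £3.61: over-the-counter medication → 7% → £0.2527
Hot pretzel £4.99: hot prepared food, buyer-exempt → 0% → £0.00
2% milk (gallon) £3.10: groceries, buyer-exempt → 0% → £0.00
Unrounded tax sum = £0.2527 → £0.25

£0.25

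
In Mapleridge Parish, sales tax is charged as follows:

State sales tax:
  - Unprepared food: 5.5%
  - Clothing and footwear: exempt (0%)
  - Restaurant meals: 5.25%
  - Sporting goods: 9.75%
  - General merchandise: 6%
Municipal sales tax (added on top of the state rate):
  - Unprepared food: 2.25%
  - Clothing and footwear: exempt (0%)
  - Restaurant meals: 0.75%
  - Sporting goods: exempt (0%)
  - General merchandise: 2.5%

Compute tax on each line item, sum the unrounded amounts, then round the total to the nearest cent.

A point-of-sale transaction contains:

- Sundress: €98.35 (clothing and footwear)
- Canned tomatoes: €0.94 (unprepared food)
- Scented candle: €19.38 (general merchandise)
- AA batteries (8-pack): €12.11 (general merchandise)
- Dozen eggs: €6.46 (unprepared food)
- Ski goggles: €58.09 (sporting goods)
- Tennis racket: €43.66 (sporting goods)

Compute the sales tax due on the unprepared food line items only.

€0.57

Canned tomatoes €0.94: unprepared food → 5.5% + 2.25% municipal = 7.75% → €0.07285
Dozen eggs €6.46: unprepared food → 5.5% + 2.25% municipal = 7.75% → €0.50065
Tax on unprepared food: unrounded sum = €0.5735 → €0.57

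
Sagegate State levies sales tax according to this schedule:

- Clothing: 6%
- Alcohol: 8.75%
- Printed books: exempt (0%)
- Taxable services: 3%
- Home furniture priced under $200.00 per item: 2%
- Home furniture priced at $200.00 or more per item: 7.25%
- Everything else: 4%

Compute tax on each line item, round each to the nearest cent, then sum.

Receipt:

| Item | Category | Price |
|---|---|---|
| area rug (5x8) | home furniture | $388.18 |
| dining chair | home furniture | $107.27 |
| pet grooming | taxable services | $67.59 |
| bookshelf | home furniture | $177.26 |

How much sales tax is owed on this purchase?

$35.87

Area rug (5x8) $388.18: home furniture, $200.00 or more → 7.25% → $28.14
Dining chair $107.27: home furniture, under $200.00 → 2% → $2.15
Pet grooming $67.59: taxable services → 3% → $2.03
Bookshelf $177.26: home furniture, under $200.00 → 2% → $3.55
Total tax = $28.14 + $2.15 + $2.03 + $3.55 = $35.87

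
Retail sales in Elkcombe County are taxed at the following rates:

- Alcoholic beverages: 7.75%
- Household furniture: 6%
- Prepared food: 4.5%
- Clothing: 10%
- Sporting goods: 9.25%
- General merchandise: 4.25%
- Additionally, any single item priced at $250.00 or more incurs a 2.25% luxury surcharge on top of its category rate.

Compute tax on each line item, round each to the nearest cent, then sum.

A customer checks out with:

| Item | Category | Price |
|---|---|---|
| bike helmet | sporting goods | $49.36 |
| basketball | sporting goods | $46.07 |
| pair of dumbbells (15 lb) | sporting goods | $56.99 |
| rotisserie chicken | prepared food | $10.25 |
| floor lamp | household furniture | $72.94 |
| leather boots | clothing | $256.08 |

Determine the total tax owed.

Bike helmet $49.36: sporting goods → 9.25% → $4.57
Basketball $46.07: sporting goods → 9.25% → $4.26
Pair of dumbbells (15 lb) $56.99: sporting goods → 9.25% → $5.27
Rotisserie chicken $10.25: prepared food → 4.5% → $0.46
Floor lamp $72.94: household furniture → 6% → $4.38
Leather boots $256.08: clothing → 10% + 2.25% surcharge = 12.25% → $31.37
Total tax = $4.57 + $4.26 + $5.27 + $0.46 + $4.38 + $31.37 = $50.31

$50.31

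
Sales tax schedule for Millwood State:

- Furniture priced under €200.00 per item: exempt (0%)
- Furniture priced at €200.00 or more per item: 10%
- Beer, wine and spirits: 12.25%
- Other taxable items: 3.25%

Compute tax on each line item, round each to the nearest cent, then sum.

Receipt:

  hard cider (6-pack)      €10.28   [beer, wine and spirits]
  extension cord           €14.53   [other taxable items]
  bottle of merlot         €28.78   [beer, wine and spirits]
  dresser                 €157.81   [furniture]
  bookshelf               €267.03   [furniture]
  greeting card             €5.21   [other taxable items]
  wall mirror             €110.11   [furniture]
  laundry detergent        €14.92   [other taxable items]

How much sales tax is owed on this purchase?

Hard cider (6-pack) €10.28: beer, wine and spirits → 12.25% → €1.26
Extension cord €14.53: other taxable items → 3.25% → €0.47
Bottle of merlot €28.78: beer, wine and spirits → 12.25% → €3.53
Dresser €157.81: furniture, under €200.00 → 0% → €0.00
Bookshelf €267.03: furniture, €200.00 or more → 10% → €26.70
Greeting card €5.21: other taxable items → 3.25% → €0.17
Wall mirror €110.11: furniture, under €200.00 → 0% → €0.00
Laundry detergent €14.92: other taxable items → 3.25% → €0.48
Total tax = €1.26 + €0.47 + €3.53 + €26.70 + €0.17 + €0.48 = €32.61

€32.61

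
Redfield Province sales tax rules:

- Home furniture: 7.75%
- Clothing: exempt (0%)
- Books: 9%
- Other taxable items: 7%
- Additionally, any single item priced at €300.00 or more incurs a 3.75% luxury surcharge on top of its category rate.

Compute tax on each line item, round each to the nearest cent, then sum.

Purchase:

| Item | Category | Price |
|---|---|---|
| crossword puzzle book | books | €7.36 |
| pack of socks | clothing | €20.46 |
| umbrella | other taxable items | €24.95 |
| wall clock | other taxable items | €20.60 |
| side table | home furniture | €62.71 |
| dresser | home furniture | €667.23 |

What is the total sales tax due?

€85.44

Crossword puzzle book €7.36: books → 9% → €0.66
Pack of socks €20.46: clothing → 0% → €0.00
Umbrella €24.95: other taxable items → 7% → €1.75
Wall clock €20.60: other taxable items → 7% → €1.44
Side table €62.71: home furniture → 7.75% → €4.86
Dresser €667.23: home furniture → 7.75% + 3.75% surcharge = 11.5% → €76.73
Total tax = €0.66 + €1.75 + €1.44 + €4.86 + €76.73 = €85.44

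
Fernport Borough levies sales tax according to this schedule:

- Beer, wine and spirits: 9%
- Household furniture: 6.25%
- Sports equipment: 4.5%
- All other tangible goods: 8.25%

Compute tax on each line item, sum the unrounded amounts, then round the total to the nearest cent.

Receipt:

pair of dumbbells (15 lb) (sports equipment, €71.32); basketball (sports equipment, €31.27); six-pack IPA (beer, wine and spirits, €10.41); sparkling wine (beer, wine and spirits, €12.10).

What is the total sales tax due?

€6.64

Pair of dumbbells (15 lb) €71.32: sports equipment → 4.5% → €3.2094
Basketball €31.27: sports equipment → 4.5% → €1.40715
Six-pack IPA €10.41: beer, wine and spirits → 9% → €0.9369
Sparkling wine €12.10: beer, wine and spirits → 9% → €1.089
Unrounded tax sum = €6.64245 → €6.64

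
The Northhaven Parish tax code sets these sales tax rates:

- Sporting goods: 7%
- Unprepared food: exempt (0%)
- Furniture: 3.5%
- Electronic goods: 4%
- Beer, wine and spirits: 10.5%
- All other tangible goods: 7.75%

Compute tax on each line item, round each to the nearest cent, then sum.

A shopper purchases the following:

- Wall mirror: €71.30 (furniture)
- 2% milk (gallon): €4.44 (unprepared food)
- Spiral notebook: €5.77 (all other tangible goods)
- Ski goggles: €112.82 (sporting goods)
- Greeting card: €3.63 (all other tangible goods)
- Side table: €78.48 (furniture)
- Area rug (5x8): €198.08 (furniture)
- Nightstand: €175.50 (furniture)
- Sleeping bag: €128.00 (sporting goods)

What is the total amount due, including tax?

€813.93

Wall mirror €71.30: furniture → 3.5% → €2.50
2% milk (gallon) €4.44: unprepared food → 0% → €0.00
Spiral notebook €5.77: all other tangible goods → 7.75% → €0.45
Ski goggles €112.82: sporting goods → 7% → €7.90
Greeting card €3.63: all other tangible goods → 7.75% → €0.28
Side table €78.48: furniture → 3.5% → €2.75
Area rug (5x8) €198.08: furniture → 3.5% → €6.93
Nightstand €175.50: furniture → 3.5% → €6.14
Sleeping bag €128.00: sporting goods → 7% → €8.96
Subtotal = €778.02; tax = €35.91; total due = €813.93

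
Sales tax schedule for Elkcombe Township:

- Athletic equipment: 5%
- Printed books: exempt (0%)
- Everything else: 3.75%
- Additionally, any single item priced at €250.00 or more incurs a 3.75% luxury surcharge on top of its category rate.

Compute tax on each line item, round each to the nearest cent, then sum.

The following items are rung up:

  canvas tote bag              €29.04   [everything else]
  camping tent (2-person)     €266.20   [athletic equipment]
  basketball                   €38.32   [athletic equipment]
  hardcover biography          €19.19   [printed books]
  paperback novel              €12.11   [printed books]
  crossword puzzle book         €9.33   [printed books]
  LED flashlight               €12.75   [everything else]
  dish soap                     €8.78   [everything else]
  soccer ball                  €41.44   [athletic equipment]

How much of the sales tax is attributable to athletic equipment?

€27.28

Camping tent (2-person) €266.20: athletic equipment → 5% + 3.75% surcharge = 8.75% → €23.29
Basketball €38.32: athletic equipment → 5% → €1.92
Soccer ball €41.44: athletic equipment → 5% → €2.07
Tax on athletic equipment = €23.29 + €1.92 + €2.07 = €27.28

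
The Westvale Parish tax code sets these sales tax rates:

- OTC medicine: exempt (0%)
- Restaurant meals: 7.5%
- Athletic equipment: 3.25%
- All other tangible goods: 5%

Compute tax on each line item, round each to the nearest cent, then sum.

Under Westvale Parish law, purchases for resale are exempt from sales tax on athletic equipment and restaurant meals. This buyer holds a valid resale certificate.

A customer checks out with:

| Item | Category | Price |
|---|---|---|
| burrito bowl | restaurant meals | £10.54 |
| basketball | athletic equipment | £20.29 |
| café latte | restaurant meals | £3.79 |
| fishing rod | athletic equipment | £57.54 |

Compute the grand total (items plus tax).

£92.16

Burrito bowl £10.54: restaurant meals, buyer-exempt → 0% → £0.00
Basketball £20.29: athletic equipment, buyer-exempt → 0% → £0.00
Café latte £3.79: restaurant meals, buyer-exempt → 0% → £0.00
Fishing rod £57.54: athletic equipment, buyer-exempt → 0% → £0.00
Subtotal = £92.16; tax = £0.00; total due = £92.16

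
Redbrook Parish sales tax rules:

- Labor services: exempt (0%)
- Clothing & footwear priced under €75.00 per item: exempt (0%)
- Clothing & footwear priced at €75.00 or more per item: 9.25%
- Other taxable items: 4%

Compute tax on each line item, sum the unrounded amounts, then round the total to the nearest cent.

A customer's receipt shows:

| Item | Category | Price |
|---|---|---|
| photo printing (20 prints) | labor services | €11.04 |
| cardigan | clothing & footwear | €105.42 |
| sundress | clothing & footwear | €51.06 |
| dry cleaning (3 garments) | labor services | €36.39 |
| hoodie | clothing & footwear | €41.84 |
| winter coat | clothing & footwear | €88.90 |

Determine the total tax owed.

Photo printing (20 prints) €11.04: labor services → 0% → €0.00
Cardigan €105.42: clothing & footwear, €75.00 or more → 9.25% → €9.75135
Sundress €51.06: clothing & footwear, under €75.00 → 0% → €0.00
Dry cleaning (3 garments) €36.39: labor services → 0% → €0.00
Hoodie €41.84: clothing & footwear, under €75.00 → 0% → €0.00
Winter coat €88.90: clothing & footwear, €75.00 or more → 9.25% → €8.22325
Unrounded tax sum = €17.9746 → €17.97

€17.97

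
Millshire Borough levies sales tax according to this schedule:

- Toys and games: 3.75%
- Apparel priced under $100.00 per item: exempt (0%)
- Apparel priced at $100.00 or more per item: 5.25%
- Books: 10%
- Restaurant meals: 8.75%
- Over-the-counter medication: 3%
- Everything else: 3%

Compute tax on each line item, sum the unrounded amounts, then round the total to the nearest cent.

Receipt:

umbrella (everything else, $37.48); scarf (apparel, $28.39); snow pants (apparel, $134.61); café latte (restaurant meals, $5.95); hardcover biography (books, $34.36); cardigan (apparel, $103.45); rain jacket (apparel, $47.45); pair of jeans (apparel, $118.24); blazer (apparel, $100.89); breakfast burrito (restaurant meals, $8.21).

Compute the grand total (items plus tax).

Umbrella $37.48: everything else → 3% → $1.1244
Scarf $28.39: apparel, under $100.00 → 0% → $0.00
Snow pants $134.61: apparel, $100.00 or more → 5.25% → $7.067025
Café latte $5.95: restaurant meals → 8.75% → $0.520625
Hardcover biography $34.36: books → 10% → $3.436
Cardigan $103.45: apparel, $100.00 or more → 5.25% → $5.431125
Rain jacket $47.45: apparel, under $100.00 → 0% → $0.00
Pair of jeans $118.24: apparel, $100.00 or more → 5.25% → $6.2076
Blazer $100.89: apparel, $100.00 or more → 5.25% → $5.296725
Breakfast burrito $8.21: restaurant meals → 8.75% → $0.718375
Subtotal = $619.03; unrounded tax = $29.801875 → $29.80; total due = $648.83

$648.83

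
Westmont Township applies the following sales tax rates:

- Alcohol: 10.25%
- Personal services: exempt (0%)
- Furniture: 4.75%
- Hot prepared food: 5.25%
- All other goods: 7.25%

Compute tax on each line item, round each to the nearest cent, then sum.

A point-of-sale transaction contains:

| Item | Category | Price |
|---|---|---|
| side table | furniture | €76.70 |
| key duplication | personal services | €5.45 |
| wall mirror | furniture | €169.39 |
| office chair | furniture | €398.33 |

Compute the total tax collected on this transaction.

Side table €76.70: furniture → 4.75% → €3.64
Key duplication €5.45: personal services → 0% → €0.00
Wall mirror €169.39: furniture → 4.75% → €8.05
Office chair €398.33: furniture → 4.75% → €18.92
Total tax = €3.64 + €8.05 + €18.92 = €30.61

€30.61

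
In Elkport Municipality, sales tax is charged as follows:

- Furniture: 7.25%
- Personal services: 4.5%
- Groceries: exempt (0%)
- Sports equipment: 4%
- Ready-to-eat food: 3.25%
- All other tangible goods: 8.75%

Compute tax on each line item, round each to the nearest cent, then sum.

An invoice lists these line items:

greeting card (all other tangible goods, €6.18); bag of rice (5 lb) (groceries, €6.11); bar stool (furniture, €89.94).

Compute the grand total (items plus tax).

€109.29

Greeting card €6.18: all other tangible goods → 8.75% → €0.54
Bag of rice (5 lb) €6.11: groceries → 0% → €0.00
Bar stool €89.94: furniture → 7.25% → €6.52
Subtotal = €102.23; tax = €7.06; total due = €109.29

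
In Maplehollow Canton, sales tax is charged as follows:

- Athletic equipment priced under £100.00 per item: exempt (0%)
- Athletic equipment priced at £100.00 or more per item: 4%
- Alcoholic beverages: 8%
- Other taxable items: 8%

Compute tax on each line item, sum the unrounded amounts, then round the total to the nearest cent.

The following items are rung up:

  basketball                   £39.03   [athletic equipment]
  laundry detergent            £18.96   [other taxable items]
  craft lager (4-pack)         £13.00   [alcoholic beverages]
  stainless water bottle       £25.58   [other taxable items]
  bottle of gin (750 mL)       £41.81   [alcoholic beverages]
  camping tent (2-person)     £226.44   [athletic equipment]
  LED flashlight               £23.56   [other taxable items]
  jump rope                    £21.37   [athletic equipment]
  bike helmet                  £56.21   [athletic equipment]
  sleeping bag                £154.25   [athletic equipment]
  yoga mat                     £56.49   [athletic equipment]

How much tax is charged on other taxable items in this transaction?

£5.45

Laundry detergent £18.96: other taxable items → 8% → £1.5168
Stainless water bottle £25.58: other taxable items → 8% → £2.0464
LED flashlight £23.56: other taxable items → 8% → £1.8848
Tax on other taxable items: unrounded sum = £5.448 → £5.45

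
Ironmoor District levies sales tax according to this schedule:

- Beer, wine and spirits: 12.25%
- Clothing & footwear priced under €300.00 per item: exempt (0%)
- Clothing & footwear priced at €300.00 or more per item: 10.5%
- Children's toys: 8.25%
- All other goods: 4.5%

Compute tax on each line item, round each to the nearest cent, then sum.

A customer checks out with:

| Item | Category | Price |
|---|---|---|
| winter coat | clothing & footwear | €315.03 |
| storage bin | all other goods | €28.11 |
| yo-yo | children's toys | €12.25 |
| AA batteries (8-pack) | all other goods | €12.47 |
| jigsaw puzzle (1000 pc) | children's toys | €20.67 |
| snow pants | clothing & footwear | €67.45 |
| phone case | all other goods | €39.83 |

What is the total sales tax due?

Winter coat €315.03: clothing & footwear, €300.00 or more → 10.5% → €33.08
Storage bin €28.11: all other goods → 4.5% → €1.26
Yo-yo €12.25: children's toys → 8.25% → €1.01
AA batteries (8-pack) €12.47: all other goods → 4.5% → €0.56
Jigsaw puzzle (1000 pc) €20.67: children's toys → 8.25% → €1.71
Snow pants €67.45: clothing & footwear, under €300.00 → 0% → €0.00
Phone case €39.83: all other goods → 4.5% → €1.79
Total tax = €33.08 + €1.26 + €1.01 + €0.56 + €1.71 + €1.79 = €39.41

€39.41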